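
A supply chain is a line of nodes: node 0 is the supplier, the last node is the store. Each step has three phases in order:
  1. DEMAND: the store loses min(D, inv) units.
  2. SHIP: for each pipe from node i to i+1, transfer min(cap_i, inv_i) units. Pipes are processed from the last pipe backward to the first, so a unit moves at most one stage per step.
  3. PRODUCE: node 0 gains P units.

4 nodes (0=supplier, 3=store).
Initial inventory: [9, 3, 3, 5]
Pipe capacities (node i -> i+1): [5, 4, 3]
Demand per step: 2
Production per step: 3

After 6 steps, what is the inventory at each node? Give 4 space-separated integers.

Step 1: demand=2,sold=2 ship[2->3]=3 ship[1->2]=3 ship[0->1]=5 prod=3 -> inv=[7 5 3 6]
Step 2: demand=2,sold=2 ship[2->3]=3 ship[1->2]=4 ship[0->1]=5 prod=3 -> inv=[5 6 4 7]
Step 3: demand=2,sold=2 ship[2->3]=3 ship[1->2]=4 ship[0->1]=5 prod=3 -> inv=[3 7 5 8]
Step 4: demand=2,sold=2 ship[2->3]=3 ship[1->2]=4 ship[0->1]=3 prod=3 -> inv=[3 6 6 9]
Step 5: demand=2,sold=2 ship[2->3]=3 ship[1->2]=4 ship[0->1]=3 prod=3 -> inv=[3 5 7 10]
Step 6: demand=2,sold=2 ship[2->3]=3 ship[1->2]=4 ship[0->1]=3 prod=3 -> inv=[3 4 8 11]

3 4 8 11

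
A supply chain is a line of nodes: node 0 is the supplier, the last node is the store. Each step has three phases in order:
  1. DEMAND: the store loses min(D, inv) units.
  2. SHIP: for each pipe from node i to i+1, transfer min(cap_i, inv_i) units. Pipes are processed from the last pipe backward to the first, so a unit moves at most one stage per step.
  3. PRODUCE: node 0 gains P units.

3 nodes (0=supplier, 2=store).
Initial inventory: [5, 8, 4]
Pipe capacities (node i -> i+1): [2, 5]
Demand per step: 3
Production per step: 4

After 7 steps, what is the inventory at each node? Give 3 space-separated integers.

Step 1: demand=3,sold=3 ship[1->2]=5 ship[0->1]=2 prod=4 -> inv=[7 5 6]
Step 2: demand=3,sold=3 ship[1->2]=5 ship[0->1]=2 prod=4 -> inv=[9 2 8]
Step 3: demand=3,sold=3 ship[1->2]=2 ship[0->1]=2 prod=4 -> inv=[11 2 7]
Step 4: demand=3,sold=3 ship[1->2]=2 ship[0->1]=2 prod=4 -> inv=[13 2 6]
Step 5: demand=3,sold=3 ship[1->2]=2 ship[0->1]=2 prod=4 -> inv=[15 2 5]
Step 6: demand=3,sold=3 ship[1->2]=2 ship[0->1]=2 prod=4 -> inv=[17 2 4]
Step 7: demand=3,sold=3 ship[1->2]=2 ship[0->1]=2 prod=4 -> inv=[19 2 3]

19 2 3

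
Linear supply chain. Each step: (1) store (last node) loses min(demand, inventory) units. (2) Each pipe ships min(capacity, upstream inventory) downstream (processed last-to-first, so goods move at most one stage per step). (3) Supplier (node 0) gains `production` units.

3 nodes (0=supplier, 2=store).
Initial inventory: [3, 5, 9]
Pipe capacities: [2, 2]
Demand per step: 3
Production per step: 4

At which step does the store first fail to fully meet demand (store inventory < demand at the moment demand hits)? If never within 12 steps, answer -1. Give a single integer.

Step 1: demand=3,sold=3 ship[1->2]=2 ship[0->1]=2 prod=4 -> [5 5 8]
Step 2: demand=3,sold=3 ship[1->2]=2 ship[0->1]=2 prod=4 -> [7 5 7]
Step 3: demand=3,sold=3 ship[1->2]=2 ship[0->1]=2 prod=4 -> [9 5 6]
Step 4: demand=3,sold=3 ship[1->2]=2 ship[0->1]=2 prod=4 -> [11 5 5]
Step 5: demand=3,sold=3 ship[1->2]=2 ship[0->1]=2 prod=4 -> [13 5 4]
Step 6: demand=3,sold=3 ship[1->2]=2 ship[0->1]=2 prod=4 -> [15 5 3]
Step 7: demand=3,sold=3 ship[1->2]=2 ship[0->1]=2 prod=4 -> [17 5 2]
Step 8: demand=3,sold=2 ship[1->2]=2 ship[0->1]=2 prod=4 -> [19 5 2]
Step 9: demand=3,sold=2 ship[1->2]=2 ship[0->1]=2 prod=4 -> [21 5 2]
Step 10: demand=3,sold=2 ship[1->2]=2 ship[0->1]=2 prod=4 -> [23 5 2]
Step 11: demand=3,sold=2 ship[1->2]=2 ship[0->1]=2 prod=4 -> [25 5 2]
Step 12: demand=3,sold=2 ship[1->2]=2 ship[0->1]=2 prod=4 -> [27 5 2]
First stockout at step 8

8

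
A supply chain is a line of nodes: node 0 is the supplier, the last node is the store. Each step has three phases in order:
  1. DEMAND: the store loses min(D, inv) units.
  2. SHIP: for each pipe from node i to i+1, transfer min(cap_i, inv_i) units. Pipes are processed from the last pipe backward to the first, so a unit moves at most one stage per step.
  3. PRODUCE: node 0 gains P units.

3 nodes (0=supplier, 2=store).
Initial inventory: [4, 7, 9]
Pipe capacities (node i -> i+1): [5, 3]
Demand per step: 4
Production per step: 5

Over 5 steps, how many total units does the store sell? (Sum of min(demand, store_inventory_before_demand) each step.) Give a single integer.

Answer: 20

Derivation:
Step 1: sold=4 (running total=4) -> [5 8 8]
Step 2: sold=4 (running total=8) -> [5 10 7]
Step 3: sold=4 (running total=12) -> [5 12 6]
Step 4: sold=4 (running total=16) -> [5 14 5]
Step 5: sold=4 (running total=20) -> [5 16 4]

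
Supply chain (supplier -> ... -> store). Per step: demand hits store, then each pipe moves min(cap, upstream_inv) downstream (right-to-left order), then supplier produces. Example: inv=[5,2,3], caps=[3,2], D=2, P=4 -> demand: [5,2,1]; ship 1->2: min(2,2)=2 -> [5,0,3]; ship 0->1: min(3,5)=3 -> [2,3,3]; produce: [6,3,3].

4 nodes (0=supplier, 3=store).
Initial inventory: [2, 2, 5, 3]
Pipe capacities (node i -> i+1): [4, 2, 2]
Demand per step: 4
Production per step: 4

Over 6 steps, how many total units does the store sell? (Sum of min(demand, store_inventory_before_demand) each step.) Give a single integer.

Answer: 13

Derivation:
Step 1: sold=3 (running total=3) -> [4 2 5 2]
Step 2: sold=2 (running total=5) -> [4 4 5 2]
Step 3: sold=2 (running total=7) -> [4 6 5 2]
Step 4: sold=2 (running total=9) -> [4 8 5 2]
Step 5: sold=2 (running total=11) -> [4 10 5 2]
Step 6: sold=2 (running total=13) -> [4 12 5 2]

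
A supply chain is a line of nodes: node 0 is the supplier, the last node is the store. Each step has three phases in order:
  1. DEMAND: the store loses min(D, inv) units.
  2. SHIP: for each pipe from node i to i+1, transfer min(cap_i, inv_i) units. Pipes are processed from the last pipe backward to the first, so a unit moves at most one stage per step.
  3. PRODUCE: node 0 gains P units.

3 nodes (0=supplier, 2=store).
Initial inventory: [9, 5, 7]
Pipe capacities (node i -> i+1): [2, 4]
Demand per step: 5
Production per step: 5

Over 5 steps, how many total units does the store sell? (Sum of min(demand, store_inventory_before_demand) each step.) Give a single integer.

Step 1: sold=5 (running total=5) -> [12 3 6]
Step 2: sold=5 (running total=10) -> [15 2 4]
Step 3: sold=4 (running total=14) -> [18 2 2]
Step 4: sold=2 (running total=16) -> [21 2 2]
Step 5: sold=2 (running total=18) -> [24 2 2]

Answer: 18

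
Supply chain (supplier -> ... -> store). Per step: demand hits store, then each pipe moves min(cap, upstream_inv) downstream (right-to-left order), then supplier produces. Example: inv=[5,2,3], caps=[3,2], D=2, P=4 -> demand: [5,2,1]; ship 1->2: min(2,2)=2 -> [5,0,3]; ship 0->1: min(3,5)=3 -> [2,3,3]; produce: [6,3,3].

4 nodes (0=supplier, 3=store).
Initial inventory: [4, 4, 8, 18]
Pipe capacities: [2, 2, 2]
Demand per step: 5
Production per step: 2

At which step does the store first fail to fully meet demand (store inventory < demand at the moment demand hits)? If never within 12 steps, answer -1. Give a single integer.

Step 1: demand=5,sold=5 ship[2->3]=2 ship[1->2]=2 ship[0->1]=2 prod=2 -> [4 4 8 15]
Step 2: demand=5,sold=5 ship[2->3]=2 ship[1->2]=2 ship[0->1]=2 prod=2 -> [4 4 8 12]
Step 3: demand=5,sold=5 ship[2->3]=2 ship[1->2]=2 ship[0->1]=2 prod=2 -> [4 4 8 9]
Step 4: demand=5,sold=5 ship[2->3]=2 ship[1->2]=2 ship[0->1]=2 prod=2 -> [4 4 8 6]
Step 5: demand=5,sold=5 ship[2->3]=2 ship[1->2]=2 ship[0->1]=2 prod=2 -> [4 4 8 3]
Step 6: demand=5,sold=3 ship[2->3]=2 ship[1->2]=2 ship[0->1]=2 prod=2 -> [4 4 8 2]
Step 7: demand=5,sold=2 ship[2->3]=2 ship[1->2]=2 ship[0->1]=2 prod=2 -> [4 4 8 2]
Step 8: demand=5,sold=2 ship[2->3]=2 ship[1->2]=2 ship[0->1]=2 prod=2 -> [4 4 8 2]
Step 9: demand=5,sold=2 ship[2->3]=2 ship[1->2]=2 ship[0->1]=2 prod=2 -> [4 4 8 2]
Step 10: demand=5,sold=2 ship[2->3]=2 ship[1->2]=2 ship[0->1]=2 prod=2 -> [4 4 8 2]
Step 11: demand=5,sold=2 ship[2->3]=2 ship[1->2]=2 ship[0->1]=2 prod=2 -> [4 4 8 2]
Step 12: demand=5,sold=2 ship[2->3]=2 ship[1->2]=2 ship[0->1]=2 prod=2 -> [4 4 8 2]
First stockout at step 6

6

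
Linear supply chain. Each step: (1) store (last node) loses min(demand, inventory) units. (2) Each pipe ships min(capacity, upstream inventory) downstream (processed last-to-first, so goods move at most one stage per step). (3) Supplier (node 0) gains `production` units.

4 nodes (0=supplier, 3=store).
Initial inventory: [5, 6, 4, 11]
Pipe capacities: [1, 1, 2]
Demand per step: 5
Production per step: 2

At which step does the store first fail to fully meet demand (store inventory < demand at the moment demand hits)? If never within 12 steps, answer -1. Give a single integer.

Step 1: demand=5,sold=5 ship[2->3]=2 ship[1->2]=1 ship[0->1]=1 prod=2 -> [6 6 3 8]
Step 2: demand=5,sold=5 ship[2->3]=2 ship[1->2]=1 ship[0->1]=1 prod=2 -> [7 6 2 5]
Step 3: demand=5,sold=5 ship[2->3]=2 ship[1->2]=1 ship[0->1]=1 prod=2 -> [8 6 1 2]
Step 4: demand=5,sold=2 ship[2->3]=1 ship[1->2]=1 ship[0->1]=1 prod=2 -> [9 6 1 1]
Step 5: demand=5,sold=1 ship[2->3]=1 ship[1->2]=1 ship[0->1]=1 prod=2 -> [10 6 1 1]
Step 6: demand=5,sold=1 ship[2->3]=1 ship[1->2]=1 ship[0->1]=1 prod=2 -> [11 6 1 1]
Step 7: demand=5,sold=1 ship[2->3]=1 ship[1->2]=1 ship[0->1]=1 prod=2 -> [12 6 1 1]
Step 8: demand=5,sold=1 ship[2->3]=1 ship[1->2]=1 ship[0->1]=1 prod=2 -> [13 6 1 1]
Step 9: demand=5,sold=1 ship[2->3]=1 ship[1->2]=1 ship[0->1]=1 prod=2 -> [14 6 1 1]
Step 10: demand=5,sold=1 ship[2->3]=1 ship[1->2]=1 ship[0->1]=1 prod=2 -> [15 6 1 1]
Step 11: demand=5,sold=1 ship[2->3]=1 ship[1->2]=1 ship[0->1]=1 prod=2 -> [16 6 1 1]
Step 12: demand=5,sold=1 ship[2->3]=1 ship[1->2]=1 ship[0->1]=1 prod=2 -> [17 6 1 1]
First stockout at step 4

4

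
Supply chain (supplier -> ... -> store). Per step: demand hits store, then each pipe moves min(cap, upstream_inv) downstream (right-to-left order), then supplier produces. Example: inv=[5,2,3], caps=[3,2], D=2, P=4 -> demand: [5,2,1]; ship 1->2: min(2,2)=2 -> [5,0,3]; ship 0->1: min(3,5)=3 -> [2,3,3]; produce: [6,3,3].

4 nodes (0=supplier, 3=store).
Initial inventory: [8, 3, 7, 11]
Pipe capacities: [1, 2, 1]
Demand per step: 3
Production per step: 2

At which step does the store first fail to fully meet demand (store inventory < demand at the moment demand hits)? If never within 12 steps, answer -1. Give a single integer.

Step 1: demand=3,sold=3 ship[2->3]=1 ship[1->2]=2 ship[0->1]=1 prod=2 -> [9 2 8 9]
Step 2: demand=3,sold=3 ship[2->3]=1 ship[1->2]=2 ship[0->1]=1 prod=2 -> [10 1 9 7]
Step 3: demand=3,sold=3 ship[2->3]=1 ship[1->2]=1 ship[0->1]=1 prod=2 -> [11 1 9 5]
Step 4: demand=3,sold=3 ship[2->3]=1 ship[1->2]=1 ship[0->1]=1 prod=2 -> [12 1 9 3]
Step 5: demand=3,sold=3 ship[2->3]=1 ship[1->2]=1 ship[0->1]=1 prod=2 -> [13 1 9 1]
Step 6: demand=3,sold=1 ship[2->3]=1 ship[1->2]=1 ship[0->1]=1 prod=2 -> [14 1 9 1]
Step 7: demand=3,sold=1 ship[2->3]=1 ship[1->2]=1 ship[0->1]=1 prod=2 -> [15 1 9 1]
Step 8: demand=3,sold=1 ship[2->3]=1 ship[1->2]=1 ship[0->1]=1 prod=2 -> [16 1 9 1]
Step 9: demand=3,sold=1 ship[2->3]=1 ship[1->2]=1 ship[0->1]=1 prod=2 -> [17 1 9 1]
Step 10: demand=3,sold=1 ship[2->3]=1 ship[1->2]=1 ship[0->1]=1 prod=2 -> [18 1 9 1]
Step 11: demand=3,sold=1 ship[2->3]=1 ship[1->2]=1 ship[0->1]=1 prod=2 -> [19 1 9 1]
Step 12: demand=3,sold=1 ship[2->3]=1 ship[1->2]=1 ship[0->1]=1 prod=2 -> [20 1 9 1]
First stockout at step 6

6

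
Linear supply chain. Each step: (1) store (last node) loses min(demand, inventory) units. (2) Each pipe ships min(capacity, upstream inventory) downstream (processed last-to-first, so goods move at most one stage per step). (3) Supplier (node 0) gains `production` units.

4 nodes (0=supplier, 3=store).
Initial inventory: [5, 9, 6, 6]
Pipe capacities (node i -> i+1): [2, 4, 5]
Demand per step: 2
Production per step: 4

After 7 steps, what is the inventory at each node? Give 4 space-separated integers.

Step 1: demand=2,sold=2 ship[2->3]=5 ship[1->2]=4 ship[0->1]=2 prod=4 -> inv=[7 7 5 9]
Step 2: demand=2,sold=2 ship[2->3]=5 ship[1->2]=4 ship[0->1]=2 prod=4 -> inv=[9 5 4 12]
Step 3: demand=2,sold=2 ship[2->3]=4 ship[1->2]=4 ship[0->1]=2 prod=4 -> inv=[11 3 4 14]
Step 4: demand=2,sold=2 ship[2->3]=4 ship[1->2]=3 ship[0->1]=2 prod=4 -> inv=[13 2 3 16]
Step 5: demand=2,sold=2 ship[2->3]=3 ship[1->2]=2 ship[0->1]=2 prod=4 -> inv=[15 2 2 17]
Step 6: demand=2,sold=2 ship[2->3]=2 ship[1->2]=2 ship[0->1]=2 prod=4 -> inv=[17 2 2 17]
Step 7: demand=2,sold=2 ship[2->3]=2 ship[1->2]=2 ship[0->1]=2 prod=4 -> inv=[19 2 2 17]

19 2 2 17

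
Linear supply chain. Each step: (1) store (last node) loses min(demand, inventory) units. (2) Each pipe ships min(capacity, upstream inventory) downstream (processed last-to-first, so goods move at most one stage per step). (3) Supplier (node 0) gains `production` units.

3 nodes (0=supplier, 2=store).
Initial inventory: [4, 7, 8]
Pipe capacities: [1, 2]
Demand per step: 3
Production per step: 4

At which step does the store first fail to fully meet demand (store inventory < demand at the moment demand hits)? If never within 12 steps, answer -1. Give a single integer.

Step 1: demand=3,sold=3 ship[1->2]=2 ship[0->1]=1 prod=4 -> [7 6 7]
Step 2: demand=3,sold=3 ship[1->2]=2 ship[0->1]=1 prod=4 -> [10 5 6]
Step 3: demand=3,sold=3 ship[1->2]=2 ship[0->1]=1 prod=4 -> [13 4 5]
Step 4: demand=3,sold=3 ship[1->2]=2 ship[0->1]=1 prod=4 -> [16 3 4]
Step 5: demand=3,sold=3 ship[1->2]=2 ship[0->1]=1 prod=4 -> [19 2 3]
Step 6: demand=3,sold=3 ship[1->2]=2 ship[0->1]=1 prod=4 -> [22 1 2]
Step 7: demand=3,sold=2 ship[1->2]=1 ship[0->1]=1 prod=4 -> [25 1 1]
Step 8: demand=3,sold=1 ship[1->2]=1 ship[0->1]=1 prod=4 -> [28 1 1]
Step 9: demand=3,sold=1 ship[1->2]=1 ship[0->1]=1 prod=4 -> [31 1 1]
Step 10: demand=3,sold=1 ship[1->2]=1 ship[0->1]=1 prod=4 -> [34 1 1]
Step 11: demand=3,sold=1 ship[1->2]=1 ship[0->1]=1 prod=4 -> [37 1 1]
Step 12: demand=3,sold=1 ship[1->2]=1 ship[0->1]=1 prod=4 -> [40 1 1]
First stockout at step 7

7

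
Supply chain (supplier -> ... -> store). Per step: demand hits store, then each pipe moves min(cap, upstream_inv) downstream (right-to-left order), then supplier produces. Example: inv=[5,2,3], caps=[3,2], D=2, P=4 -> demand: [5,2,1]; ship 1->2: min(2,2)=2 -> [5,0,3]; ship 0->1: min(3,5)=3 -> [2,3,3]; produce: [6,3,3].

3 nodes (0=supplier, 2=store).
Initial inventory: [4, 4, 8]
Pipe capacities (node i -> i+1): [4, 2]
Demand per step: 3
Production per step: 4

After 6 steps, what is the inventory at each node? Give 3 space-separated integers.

Step 1: demand=3,sold=3 ship[1->2]=2 ship[0->1]=4 prod=4 -> inv=[4 6 7]
Step 2: demand=3,sold=3 ship[1->2]=2 ship[0->1]=4 prod=4 -> inv=[4 8 6]
Step 3: demand=3,sold=3 ship[1->2]=2 ship[0->1]=4 prod=4 -> inv=[4 10 5]
Step 4: demand=3,sold=3 ship[1->2]=2 ship[0->1]=4 prod=4 -> inv=[4 12 4]
Step 5: demand=3,sold=3 ship[1->2]=2 ship[0->1]=4 prod=4 -> inv=[4 14 3]
Step 6: demand=3,sold=3 ship[1->2]=2 ship[0->1]=4 prod=4 -> inv=[4 16 2]

4 16 2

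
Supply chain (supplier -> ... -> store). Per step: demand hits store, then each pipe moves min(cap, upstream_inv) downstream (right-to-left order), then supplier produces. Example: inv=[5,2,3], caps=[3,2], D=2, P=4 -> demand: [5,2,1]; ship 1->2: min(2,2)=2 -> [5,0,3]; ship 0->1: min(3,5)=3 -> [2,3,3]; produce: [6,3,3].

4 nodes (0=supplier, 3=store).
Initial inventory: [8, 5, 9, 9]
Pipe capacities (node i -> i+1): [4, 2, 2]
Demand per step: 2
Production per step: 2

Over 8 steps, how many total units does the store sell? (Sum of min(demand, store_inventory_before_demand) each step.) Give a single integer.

Answer: 16

Derivation:
Step 1: sold=2 (running total=2) -> [6 7 9 9]
Step 2: sold=2 (running total=4) -> [4 9 9 9]
Step 3: sold=2 (running total=6) -> [2 11 9 9]
Step 4: sold=2 (running total=8) -> [2 11 9 9]
Step 5: sold=2 (running total=10) -> [2 11 9 9]
Step 6: sold=2 (running total=12) -> [2 11 9 9]
Step 7: sold=2 (running total=14) -> [2 11 9 9]
Step 8: sold=2 (running total=16) -> [2 11 9 9]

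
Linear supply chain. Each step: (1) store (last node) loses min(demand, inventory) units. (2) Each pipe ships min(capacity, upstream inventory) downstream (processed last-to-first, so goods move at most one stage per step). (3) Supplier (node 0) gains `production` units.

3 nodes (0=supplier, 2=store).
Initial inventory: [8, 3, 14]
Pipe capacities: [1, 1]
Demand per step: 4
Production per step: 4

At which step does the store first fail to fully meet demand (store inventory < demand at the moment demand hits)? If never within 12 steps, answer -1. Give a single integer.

Step 1: demand=4,sold=4 ship[1->2]=1 ship[0->1]=1 prod=4 -> [11 3 11]
Step 2: demand=4,sold=4 ship[1->2]=1 ship[0->1]=1 prod=4 -> [14 3 8]
Step 3: demand=4,sold=4 ship[1->2]=1 ship[0->1]=1 prod=4 -> [17 3 5]
Step 4: demand=4,sold=4 ship[1->2]=1 ship[0->1]=1 prod=4 -> [20 3 2]
Step 5: demand=4,sold=2 ship[1->2]=1 ship[0->1]=1 prod=4 -> [23 3 1]
Step 6: demand=4,sold=1 ship[1->2]=1 ship[0->1]=1 prod=4 -> [26 3 1]
Step 7: demand=4,sold=1 ship[1->2]=1 ship[0->1]=1 prod=4 -> [29 3 1]
Step 8: demand=4,sold=1 ship[1->2]=1 ship[0->1]=1 prod=4 -> [32 3 1]
Step 9: demand=4,sold=1 ship[1->2]=1 ship[0->1]=1 prod=4 -> [35 3 1]
Step 10: demand=4,sold=1 ship[1->2]=1 ship[0->1]=1 prod=4 -> [38 3 1]
Step 11: demand=4,sold=1 ship[1->2]=1 ship[0->1]=1 prod=4 -> [41 3 1]
Step 12: demand=4,sold=1 ship[1->2]=1 ship[0->1]=1 prod=4 -> [44 3 1]
First stockout at step 5

5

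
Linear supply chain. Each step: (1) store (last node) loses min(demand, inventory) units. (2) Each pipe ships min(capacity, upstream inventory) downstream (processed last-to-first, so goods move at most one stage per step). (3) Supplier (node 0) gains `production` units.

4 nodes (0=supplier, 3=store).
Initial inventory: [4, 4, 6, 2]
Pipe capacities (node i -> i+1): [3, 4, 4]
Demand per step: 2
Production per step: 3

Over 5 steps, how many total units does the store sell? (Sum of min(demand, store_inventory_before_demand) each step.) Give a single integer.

Step 1: sold=2 (running total=2) -> [4 3 6 4]
Step 2: sold=2 (running total=4) -> [4 3 5 6]
Step 3: sold=2 (running total=6) -> [4 3 4 8]
Step 4: sold=2 (running total=8) -> [4 3 3 10]
Step 5: sold=2 (running total=10) -> [4 3 3 11]

Answer: 10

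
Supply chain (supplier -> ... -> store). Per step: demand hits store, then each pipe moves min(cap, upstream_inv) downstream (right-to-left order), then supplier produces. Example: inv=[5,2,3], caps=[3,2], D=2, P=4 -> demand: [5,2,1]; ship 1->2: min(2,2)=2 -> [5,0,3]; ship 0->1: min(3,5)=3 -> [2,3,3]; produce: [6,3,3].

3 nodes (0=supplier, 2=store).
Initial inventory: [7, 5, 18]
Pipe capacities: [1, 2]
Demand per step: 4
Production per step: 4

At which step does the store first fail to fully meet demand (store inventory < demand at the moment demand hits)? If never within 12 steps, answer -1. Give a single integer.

Step 1: demand=4,sold=4 ship[1->2]=2 ship[0->1]=1 prod=4 -> [10 4 16]
Step 2: demand=4,sold=4 ship[1->2]=2 ship[0->1]=1 prod=4 -> [13 3 14]
Step 3: demand=4,sold=4 ship[1->2]=2 ship[0->1]=1 prod=4 -> [16 2 12]
Step 4: demand=4,sold=4 ship[1->2]=2 ship[0->1]=1 prod=4 -> [19 1 10]
Step 5: demand=4,sold=4 ship[1->2]=1 ship[0->1]=1 prod=4 -> [22 1 7]
Step 6: demand=4,sold=4 ship[1->2]=1 ship[0->1]=1 prod=4 -> [25 1 4]
Step 7: demand=4,sold=4 ship[1->2]=1 ship[0->1]=1 prod=4 -> [28 1 1]
Step 8: demand=4,sold=1 ship[1->2]=1 ship[0->1]=1 prod=4 -> [31 1 1]
Step 9: demand=4,sold=1 ship[1->2]=1 ship[0->1]=1 prod=4 -> [34 1 1]
Step 10: demand=4,sold=1 ship[1->2]=1 ship[0->1]=1 prod=4 -> [37 1 1]
Step 11: demand=4,sold=1 ship[1->2]=1 ship[0->1]=1 prod=4 -> [40 1 1]
Step 12: demand=4,sold=1 ship[1->2]=1 ship[0->1]=1 prod=4 -> [43 1 1]
First stockout at step 8

8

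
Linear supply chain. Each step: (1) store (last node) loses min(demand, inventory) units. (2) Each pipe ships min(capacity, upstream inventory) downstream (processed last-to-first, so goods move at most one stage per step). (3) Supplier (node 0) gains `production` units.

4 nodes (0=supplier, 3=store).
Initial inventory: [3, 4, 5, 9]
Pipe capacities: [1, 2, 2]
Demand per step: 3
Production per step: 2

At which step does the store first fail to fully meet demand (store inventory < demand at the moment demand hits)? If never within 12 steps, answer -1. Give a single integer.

Step 1: demand=3,sold=3 ship[2->3]=2 ship[1->2]=2 ship[0->1]=1 prod=2 -> [4 3 5 8]
Step 2: demand=3,sold=3 ship[2->3]=2 ship[1->2]=2 ship[0->1]=1 prod=2 -> [5 2 5 7]
Step 3: demand=3,sold=3 ship[2->3]=2 ship[1->2]=2 ship[0->1]=1 prod=2 -> [6 1 5 6]
Step 4: demand=3,sold=3 ship[2->3]=2 ship[1->2]=1 ship[0->1]=1 prod=2 -> [7 1 4 5]
Step 5: demand=3,sold=3 ship[2->3]=2 ship[1->2]=1 ship[0->1]=1 prod=2 -> [8 1 3 4]
Step 6: demand=3,sold=3 ship[2->3]=2 ship[1->2]=1 ship[0->1]=1 prod=2 -> [9 1 2 3]
Step 7: demand=3,sold=3 ship[2->3]=2 ship[1->2]=1 ship[0->1]=1 prod=2 -> [10 1 1 2]
Step 8: demand=3,sold=2 ship[2->3]=1 ship[1->2]=1 ship[0->1]=1 prod=2 -> [11 1 1 1]
Step 9: demand=3,sold=1 ship[2->3]=1 ship[1->2]=1 ship[0->1]=1 prod=2 -> [12 1 1 1]
Step 10: demand=3,sold=1 ship[2->3]=1 ship[1->2]=1 ship[0->1]=1 prod=2 -> [13 1 1 1]
Step 11: demand=3,sold=1 ship[2->3]=1 ship[1->2]=1 ship[0->1]=1 prod=2 -> [14 1 1 1]
Step 12: demand=3,sold=1 ship[2->3]=1 ship[1->2]=1 ship[0->1]=1 prod=2 -> [15 1 1 1]
First stockout at step 8

8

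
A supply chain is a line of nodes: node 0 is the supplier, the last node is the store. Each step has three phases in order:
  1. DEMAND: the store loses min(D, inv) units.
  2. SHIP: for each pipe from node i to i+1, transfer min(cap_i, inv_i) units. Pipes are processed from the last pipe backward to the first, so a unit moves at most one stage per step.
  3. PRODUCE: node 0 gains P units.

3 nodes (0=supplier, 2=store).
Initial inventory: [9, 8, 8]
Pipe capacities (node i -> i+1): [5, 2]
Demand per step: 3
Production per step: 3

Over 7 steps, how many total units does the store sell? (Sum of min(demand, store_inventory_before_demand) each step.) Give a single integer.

Answer: 20

Derivation:
Step 1: sold=3 (running total=3) -> [7 11 7]
Step 2: sold=3 (running total=6) -> [5 14 6]
Step 3: sold=3 (running total=9) -> [3 17 5]
Step 4: sold=3 (running total=12) -> [3 18 4]
Step 5: sold=3 (running total=15) -> [3 19 3]
Step 6: sold=3 (running total=18) -> [3 20 2]
Step 7: sold=2 (running total=20) -> [3 21 2]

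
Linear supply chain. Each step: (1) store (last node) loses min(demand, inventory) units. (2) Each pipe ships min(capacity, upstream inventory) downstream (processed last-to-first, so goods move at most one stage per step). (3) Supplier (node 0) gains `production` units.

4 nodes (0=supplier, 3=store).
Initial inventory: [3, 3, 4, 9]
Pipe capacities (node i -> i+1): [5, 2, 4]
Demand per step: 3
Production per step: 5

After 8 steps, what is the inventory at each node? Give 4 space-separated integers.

Step 1: demand=3,sold=3 ship[2->3]=4 ship[1->2]=2 ship[0->1]=3 prod=5 -> inv=[5 4 2 10]
Step 2: demand=3,sold=3 ship[2->3]=2 ship[1->2]=2 ship[0->1]=5 prod=5 -> inv=[5 7 2 9]
Step 3: demand=3,sold=3 ship[2->3]=2 ship[1->2]=2 ship[0->1]=5 prod=5 -> inv=[5 10 2 8]
Step 4: demand=3,sold=3 ship[2->3]=2 ship[1->2]=2 ship[0->1]=5 prod=5 -> inv=[5 13 2 7]
Step 5: demand=3,sold=3 ship[2->3]=2 ship[1->2]=2 ship[0->1]=5 prod=5 -> inv=[5 16 2 6]
Step 6: demand=3,sold=3 ship[2->3]=2 ship[1->2]=2 ship[0->1]=5 prod=5 -> inv=[5 19 2 5]
Step 7: demand=3,sold=3 ship[2->3]=2 ship[1->2]=2 ship[0->1]=5 prod=5 -> inv=[5 22 2 4]
Step 8: demand=3,sold=3 ship[2->3]=2 ship[1->2]=2 ship[0->1]=5 prod=5 -> inv=[5 25 2 3]

5 25 2 3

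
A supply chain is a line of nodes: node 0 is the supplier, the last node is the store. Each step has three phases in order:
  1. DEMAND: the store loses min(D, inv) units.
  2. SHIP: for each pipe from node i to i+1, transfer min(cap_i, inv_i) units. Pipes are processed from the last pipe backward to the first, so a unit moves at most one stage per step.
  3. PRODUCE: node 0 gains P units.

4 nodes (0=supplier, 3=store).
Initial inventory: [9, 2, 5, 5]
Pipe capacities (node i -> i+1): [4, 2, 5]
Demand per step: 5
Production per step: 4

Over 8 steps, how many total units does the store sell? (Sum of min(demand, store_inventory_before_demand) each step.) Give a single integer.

Answer: 22

Derivation:
Step 1: sold=5 (running total=5) -> [9 4 2 5]
Step 2: sold=5 (running total=10) -> [9 6 2 2]
Step 3: sold=2 (running total=12) -> [9 8 2 2]
Step 4: sold=2 (running total=14) -> [9 10 2 2]
Step 5: sold=2 (running total=16) -> [9 12 2 2]
Step 6: sold=2 (running total=18) -> [9 14 2 2]
Step 7: sold=2 (running total=20) -> [9 16 2 2]
Step 8: sold=2 (running total=22) -> [9 18 2 2]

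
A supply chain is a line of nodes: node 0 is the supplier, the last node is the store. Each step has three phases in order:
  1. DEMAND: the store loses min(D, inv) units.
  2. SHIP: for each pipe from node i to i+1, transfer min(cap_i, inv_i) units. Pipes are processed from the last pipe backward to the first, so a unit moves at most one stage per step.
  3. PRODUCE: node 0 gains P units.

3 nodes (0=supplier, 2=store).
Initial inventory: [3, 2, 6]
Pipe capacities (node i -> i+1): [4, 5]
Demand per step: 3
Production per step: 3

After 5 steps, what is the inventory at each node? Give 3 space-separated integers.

Step 1: demand=3,sold=3 ship[1->2]=2 ship[0->1]=3 prod=3 -> inv=[3 3 5]
Step 2: demand=3,sold=3 ship[1->2]=3 ship[0->1]=3 prod=3 -> inv=[3 3 5]
Step 3: demand=3,sold=3 ship[1->2]=3 ship[0->1]=3 prod=3 -> inv=[3 3 5]
Step 4: demand=3,sold=3 ship[1->2]=3 ship[0->1]=3 prod=3 -> inv=[3 3 5]
Step 5: demand=3,sold=3 ship[1->2]=3 ship[0->1]=3 prod=3 -> inv=[3 3 5]

3 3 5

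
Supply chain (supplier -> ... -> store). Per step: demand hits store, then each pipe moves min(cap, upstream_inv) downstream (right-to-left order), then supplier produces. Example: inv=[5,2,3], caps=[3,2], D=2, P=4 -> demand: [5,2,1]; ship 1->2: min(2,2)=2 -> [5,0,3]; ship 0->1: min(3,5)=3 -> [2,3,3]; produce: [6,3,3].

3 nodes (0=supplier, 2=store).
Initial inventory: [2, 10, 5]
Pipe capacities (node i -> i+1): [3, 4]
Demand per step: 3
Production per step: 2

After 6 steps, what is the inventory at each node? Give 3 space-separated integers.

Step 1: demand=3,sold=3 ship[1->2]=4 ship[0->1]=2 prod=2 -> inv=[2 8 6]
Step 2: demand=3,sold=3 ship[1->2]=4 ship[0->1]=2 prod=2 -> inv=[2 6 7]
Step 3: demand=3,sold=3 ship[1->2]=4 ship[0->1]=2 prod=2 -> inv=[2 4 8]
Step 4: demand=3,sold=3 ship[1->2]=4 ship[0->1]=2 prod=2 -> inv=[2 2 9]
Step 5: demand=3,sold=3 ship[1->2]=2 ship[0->1]=2 prod=2 -> inv=[2 2 8]
Step 6: demand=3,sold=3 ship[1->2]=2 ship[0->1]=2 prod=2 -> inv=[2 2 7]

2 2 7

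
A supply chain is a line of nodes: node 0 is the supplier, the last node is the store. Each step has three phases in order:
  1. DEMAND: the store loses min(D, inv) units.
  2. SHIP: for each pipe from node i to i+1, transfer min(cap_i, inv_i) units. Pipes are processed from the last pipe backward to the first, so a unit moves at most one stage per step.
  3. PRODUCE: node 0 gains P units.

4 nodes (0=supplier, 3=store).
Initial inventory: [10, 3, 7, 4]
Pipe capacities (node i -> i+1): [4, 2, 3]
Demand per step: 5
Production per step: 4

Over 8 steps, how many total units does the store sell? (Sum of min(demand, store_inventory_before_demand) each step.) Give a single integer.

Step 1: sold=4 (running total=4) -> [10 5 6 3]
Step 2: sold=3 (running total=7) -> [10 7 5 3]
Step 3: sold=3 (running total=10) -> [10 9 4 3]
Step 4: sold=3 (running total=13) -> [10 11 3 3]
Step 5: sold=3 (running total=16) -> [10 13 2 3]
Step 6: sold=3 (running total=19) -> [10 15 2 2]
Step 7: sold=2 (running total=21) -> [10 17 2 2]
Step 8: sold=2 (running total=23) -> [10 19 2 2]

Answer: 23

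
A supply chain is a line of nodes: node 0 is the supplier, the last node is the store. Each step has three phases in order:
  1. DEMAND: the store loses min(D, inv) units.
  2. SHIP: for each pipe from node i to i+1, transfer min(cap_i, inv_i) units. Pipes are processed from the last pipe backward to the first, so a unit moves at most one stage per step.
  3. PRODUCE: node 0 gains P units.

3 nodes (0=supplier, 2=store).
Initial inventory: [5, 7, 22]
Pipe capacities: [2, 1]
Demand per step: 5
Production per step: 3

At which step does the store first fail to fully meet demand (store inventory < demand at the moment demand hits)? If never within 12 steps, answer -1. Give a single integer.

Step 1: demand=5,sold=5 ship[1->2]=1 ship[0->1]=2 prod=3 -> [6 8 18]
Step 2: demand=5,sold=5 ship[1->2]=1 ship[0->1]=2 prod=3 -> [7 9 14]
Step 3: demand=5,sold=5 ship[1->2]=1 ship[0->1]=2 prod=3 -> [8 10 10]
Step 4: demand=5,sold=5 ship[1->2]=1 ship[0->1]=2 prod=3 -> [9 11 6]
Step 5: demand=5,sold=5 ship[1->2]=1 ship[0->1]=2 prod=3 -> [10 12 2]
Step 6: demand=5,sold=2 ship[1->2]=1 ship[0->1]=2 prod=3 -> [11 13 1]
Step 7: demand=5,sold=1 ship[1->2]=1 ship[0->1]=2 prod=3 -> [12 14 1]
Step 8: demand=5,sold=1 ship[1->2]=1 ship[0->1]=2 prod=3 -> [13 15 1]
Step 9: demand=5,sold=1 ship[1->2]=1 ship[0->1]=2 prod=3 -> [14 16 1]
Step 10: demand=5,sold=1 ship[1->2]=1 ship[0->1]=2 prod=3 -> [15 17 1]
Step 11: demand=5,sold=1 ship[1->2]=1 ship[0->1]=2 prod=3 -> [16 18 1]
Step 12: demand=5,sold=1 ship[1->2]=1 ship[0->1]=2 prod=3 -> [17 19 1]
First stockout at step 6

6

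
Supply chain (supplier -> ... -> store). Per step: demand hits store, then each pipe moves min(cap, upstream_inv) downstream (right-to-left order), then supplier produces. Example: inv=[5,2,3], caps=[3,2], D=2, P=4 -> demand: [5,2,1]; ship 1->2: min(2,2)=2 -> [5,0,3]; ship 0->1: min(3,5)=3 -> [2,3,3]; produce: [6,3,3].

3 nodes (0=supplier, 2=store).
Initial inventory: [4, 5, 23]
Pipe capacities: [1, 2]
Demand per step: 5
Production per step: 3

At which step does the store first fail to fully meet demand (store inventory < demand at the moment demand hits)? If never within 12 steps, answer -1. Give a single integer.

Step 1: demand=5,sold=5 ship[1->2]=2 ship[0->1]=1 prod=3 -> [6 4 20]
Step 2: demand=5,sold=5 ship[1->2]=2 ship[0->1]=1 prod=3 -> [8 3 17]
Step 3: demand=5,sold=5 ship[1->2]=2 ship[0->1]=1 prod=3 -> [10 2 14]
Step 4: demand=5,sold=5 ship[1->2]=2 ship[0->1]=1 prod=3 -> [12 1 11]
Step 5: demand=5,sold=5 ship[1->2]=1 ship[0->1]=1 prod=3 -> [14 1 7]
Step 6: demand=5,sold=5 ship[1->2]=1 ship[0->1]=1 prod=3 -> [16 1 3]
Step 7: demand=5,sold=3 ship[1->2]=1 ship[0->1]=1 prod=3 -> [18 1 1]
Step 8: demand=5,sold=1 ship[1->2]=1 ship[0->1]=1 prod=3 -> [20 1 1]
Step 9: demand=5,sold=1 ship[1->2]=1 ship[0->1]=1 prod=3 -> [22 1 1]
Step 10: demand=5,sold=1 ship[1->2]=1 ship[0->1]=1 prod=3 -> [24 1 1]
Step 11: demand=5,sold=1 ship[1->2]=1 ship[0->1]=1 prod=3 -> [26 1 1]
Step 12: demand=5,sold=1 ship[1->2]=1 ship[0->1]=1 prod=3 -> [28 1 1]
First stockout at step 7

7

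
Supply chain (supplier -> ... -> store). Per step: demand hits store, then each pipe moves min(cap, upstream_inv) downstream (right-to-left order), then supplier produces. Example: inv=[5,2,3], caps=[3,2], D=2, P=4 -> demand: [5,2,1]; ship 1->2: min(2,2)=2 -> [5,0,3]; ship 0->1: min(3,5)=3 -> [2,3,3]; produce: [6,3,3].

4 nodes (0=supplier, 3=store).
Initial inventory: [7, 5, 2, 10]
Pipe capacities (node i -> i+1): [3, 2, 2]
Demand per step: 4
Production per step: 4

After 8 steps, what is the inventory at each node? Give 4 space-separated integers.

Step 1: demand=4,sold=4 ship[2->3]=2 ship[1->2]=2 ship[0->1]=3 prod=4 -> inv=[8 6 2 8]
Step 2: demand=4,sold=4 ship[2->3]=2 ship[1->2]=2 ship[0->1]=3 prod=4 -> inv=[9 7 2 6]
Step 3: demand=4,sold=4 ship[2->3]=2 ship[1->2]=2 ship[0->1]=3 prod=4 -> inv=[10 8 2 4]
Step 4: demand=4,sold=4 ship[2->3]=2 ship[1->2]=2 ship[0->1]=3 prod=4 -> inv=[11 9 2 2]
Step 5: demand=4,sold=2 ship[2->3]=2 ship[1->2]=2 ship[0->1]=3 prod=4 -> inv=[12 10 2 2]
Step 6: demand=4,sold=2 ship[2->3]=2 ship[1->2]=2 ship[0->1]=3 prod=4 -> inv=[13 11 2 2]
Step 7: demand=4,sold=2 ship[2->3]=2 ship[1->2]=2 ship[0->1]=3 prod=4 -> inv=[14 12 2 2]
Step 8: demand=4,sold=2 ship[2->3]=2 ship[1->2]=2 ship[0->1]=3 prod=4 -> inv=[15 13 2 2]

15 13 2 2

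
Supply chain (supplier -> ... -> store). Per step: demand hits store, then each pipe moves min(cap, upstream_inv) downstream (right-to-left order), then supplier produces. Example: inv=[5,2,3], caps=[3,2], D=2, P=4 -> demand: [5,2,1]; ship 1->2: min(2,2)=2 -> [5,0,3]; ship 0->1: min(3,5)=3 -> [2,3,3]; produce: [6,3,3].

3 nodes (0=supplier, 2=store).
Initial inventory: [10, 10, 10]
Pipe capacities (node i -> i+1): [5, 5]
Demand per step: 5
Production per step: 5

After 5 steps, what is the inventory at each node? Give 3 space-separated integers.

Step 1: demand=5,sold=5 ship[1->2]=5 ship[0->1]=5 prod=5 -> inv=[10 10 10]
Step 2: demand=5,sold=5 ship[1->2]=5 ship[0->1]=5 prod=5 -> inv=[10 10 10]
Step 3: demand=5,sold=5 ship[1->2]=5 ship[0->1]=5 prod=5 -> inv=[10 10 10]
Step 4: demand=5,sold=5 ship[1->2]=5 ship[0->1]=5 prod=5 -> inv=[10 10 10]
Step 5: demand=5,sold=5 ship[1->2]=5 ship[0->1]=5 prod=5 -> inv=[10 10 10]

10 10 10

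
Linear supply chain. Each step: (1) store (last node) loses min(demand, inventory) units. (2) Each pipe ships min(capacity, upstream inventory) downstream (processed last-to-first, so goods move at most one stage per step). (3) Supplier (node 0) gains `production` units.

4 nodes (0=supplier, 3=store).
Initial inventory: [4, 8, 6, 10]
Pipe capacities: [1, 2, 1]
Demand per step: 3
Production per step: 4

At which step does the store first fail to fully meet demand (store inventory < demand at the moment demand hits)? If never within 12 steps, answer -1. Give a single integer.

Step 1: demand=3,sold=3 ship[2->3]=1 ship[1->2]=2 ship[0->1]=1 prod=4 -> [7 7 7 8]
Step 2: demand=3,sold=3 ship[2->3]=1 ship[1->2]=2 ship[0->1]=1 prod=4 -> [10 6 8 6]
Step 3: demand=3,sold=3 ship[2->3]=1 ship[1->2]=2 ship[0->1]=1 prod=4 -> [13 5 9 4]
Step 4: demand=3,sold=3 ship[2->3]=1 ship[1->2]=2 ship[0->1]=1 prod=4 -> [16 4 10 2]
Step 5: demand=3,sold=2 ship[2->3]=1 ship[1->2]=2 ship[0->1]=1 prod=4 -> [19 3 11 1]
Step 6: demand=3,sold=1 ship[2->3]=1 ship[1->2]=2 ship[0->1]=1 prod=4 -> [22 2 12 1]
Step 7: demand=3,sold=1 ship[2->3]=1 ship[1->2]=2 ship[0->1]=1 prod=4 -> [25 1 13 1]
Step 8: demand=3,sold=1 ship[2->3]=1 ship[1->2]=1 ship[0->1]=1 prod=4 -> [28 1 13 1]
Step 9: demand=3,sold=1 ship[2->3]=1 ship[1->2]=1 ship[0->1]=1 prod=4 -> [31 1 13 1]
Step 10: demand=3,sold=1 ship[2->3]=1 ship[1->2]=1 ship[0->1]=1 prod=4 -> [34 1 13 1]
Step 11: demand=3,sold=1 ship[2->3]=1 ship[1->2]=1 ship[0->1]=1 prod=4 -> [37 1 13 1]
Step 12: demand=3,sold=1 ship[2->3]=1 ship[1->2]=1 ship[0->1]=1 prod=4 -> [40 1 13 1]
First stockout at step 5

5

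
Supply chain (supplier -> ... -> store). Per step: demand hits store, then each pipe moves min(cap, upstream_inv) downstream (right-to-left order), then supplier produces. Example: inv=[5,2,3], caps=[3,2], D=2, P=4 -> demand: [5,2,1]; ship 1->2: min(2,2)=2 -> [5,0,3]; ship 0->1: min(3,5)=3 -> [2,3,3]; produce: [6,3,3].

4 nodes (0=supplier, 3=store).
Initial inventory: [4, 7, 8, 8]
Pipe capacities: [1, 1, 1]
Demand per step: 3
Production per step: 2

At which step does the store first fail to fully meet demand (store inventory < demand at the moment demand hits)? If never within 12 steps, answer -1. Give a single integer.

Step 1: demand=3,sold=3 ship[2->3]=1 ship[1->2]=1 ship[0->1]=1 prod=2 -> [5 7 8 6]
Step 2: demand=3,sold=3 ship[2->3]=1 ship[1->2]=1 ship[0->1]=1 prod=2 -> [6 7 8 4]
Step 3: demand=3,sold=3 ship[2->3]=1 ship[1->2]=1 ship[0->1]=1 prod=2 -> [7 7 8 2]
Step 4: demand=3,sold=2 ship[2->3]=1 ship[1->2]=1 ship[0->1]=1 prod=2 -> [8 7 8 1]
Step 5: demand=3,sold=1 ship[2->3]=1 ship[1->2]=1 ship[0->1]=1 prod=2 -> [9 7 8 1]
Step 6: demand=3,sold=1 ship[2->3]=1 ship[1->2]=1 ship[0->1]=1 prod=2 -> [10 7 8 1]
Step 7: demand=3,sold=1 ship[2->3]=1 ship[1->2]=1 ship[0->1]=1 prod=2 -> [11 7 8 1]
Step 8: demand=3,sold=1 ship[2->3]=1 ship[1->2]=1 ship[0->1]=1 prod=2 -> [12 7 8 1]
Step 9: demand=3,sold=1 ship[2->3]=1 ship[1->2]=1 ship[0->1]=1 prod=2 -> [13 7 8 1]
Step 10: demand=3,sold=1 ship[2->3]=1 ship[1->2]=1 ship[0->1]=1 prod=2 -> [14 7 8 1]
Step 11: demand=3,sold=1 ship[2->3]=1 ship[1->2]=1 ship[0->1]=1 prod=2 -> [15 7 8 1]
Step 12: demand=3,sold=1 ship[2->3]=1 ship[1->2]=1 ship[0->1]=1 prod=2 -> [16 7 8 1]
First stockout at step 4

4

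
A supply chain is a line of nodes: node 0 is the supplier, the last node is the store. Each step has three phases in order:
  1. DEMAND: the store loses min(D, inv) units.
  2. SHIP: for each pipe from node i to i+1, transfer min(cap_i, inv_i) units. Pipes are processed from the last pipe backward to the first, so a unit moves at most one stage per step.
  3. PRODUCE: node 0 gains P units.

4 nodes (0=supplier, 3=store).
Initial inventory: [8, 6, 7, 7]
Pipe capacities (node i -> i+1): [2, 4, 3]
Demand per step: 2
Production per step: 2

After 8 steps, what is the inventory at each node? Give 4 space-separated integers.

Step 1: demand=2,sold=2 ship[2->3]=3 ship[1->2]=4 ship[0->1]=2 prod=2 -> inv=[8 4 8 8]
Step 2: demand=2,sold=2 ship[2->3]=3 ship[1->2]=4 ship[0->1]=2 prod=2 -> inv=[8 2 9 9]
Step 3: demand=2,sold=2 ship[2->3]=3 ship[1->2]=2 ship[0->1]=2 prod=2 -> inv=[8 2 8 10]
Step 4: demand=2,sold=2 ship[2->3]=3 ship[1->2]=2 ship[0->1]=2 prod=2 -> inv=[8 2 7 11]
Step 5: demand=2,sold=2 ship[2->3]=3 ship[1->2]=2 ship[0->1]=2 prod=2 -> inv=[8 2 6 12]
Step 6: demand=2,sold=2 ship[2->3]=3 ship[1->2]=2 ship[0->1]=2 prod=2 -> inv=[8 2 5 13]
Step 7: demand=2,sold=2 ship[2->3]=3 ship[1->2]=2 ship[0->1]=2 prod=2 -> inv=[8 2 4 14]
Step 8: demand=2,sold=2 ship[2->3]=3 ship[1->2]=2 ship[0->1]=2 prod=2 -> inv=[8 2 3 15]

8 2 3 15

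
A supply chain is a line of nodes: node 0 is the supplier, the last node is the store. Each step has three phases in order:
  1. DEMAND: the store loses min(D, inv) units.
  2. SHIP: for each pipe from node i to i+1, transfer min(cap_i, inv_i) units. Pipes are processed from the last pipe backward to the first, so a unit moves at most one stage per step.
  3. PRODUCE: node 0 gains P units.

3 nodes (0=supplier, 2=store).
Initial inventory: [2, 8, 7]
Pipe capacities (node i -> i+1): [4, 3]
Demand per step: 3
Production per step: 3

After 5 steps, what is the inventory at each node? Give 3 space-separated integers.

Step 1: demand=3,sold=3 ship[1->2]=3 ship[0->1]=2 prod=3 -> inv=[3 7 7]
Step 2: demand=3,sold=3 ship[1->2]=3 ship[0->1]=3 prod=3 -> inv=[3 7 7]
Step 3: demand=3,sold=3 ship[1->2]=3 ship[0->1]=3 prod=3 -> inv=[3 7 7]
Step 4: demand=3,sold=3 ship[1->2]=3 ship[0->1]=3 prod=3 -> inv=[3 7 7]
Step 5: demand=3,sold=3 ship[1->2]=3 ship[0->1]=3 prod=3 -> inv=[3 7 7]

3 7 7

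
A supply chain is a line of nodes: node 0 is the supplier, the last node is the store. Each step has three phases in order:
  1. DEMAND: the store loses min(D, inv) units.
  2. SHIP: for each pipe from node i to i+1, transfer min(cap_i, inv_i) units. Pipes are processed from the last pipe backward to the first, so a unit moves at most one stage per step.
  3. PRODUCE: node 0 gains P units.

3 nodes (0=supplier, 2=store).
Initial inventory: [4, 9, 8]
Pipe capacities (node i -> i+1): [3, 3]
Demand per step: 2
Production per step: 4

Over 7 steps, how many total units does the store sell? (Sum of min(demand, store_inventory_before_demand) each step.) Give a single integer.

Step 1: sold=2 (running total=2) -> [5 9 9]
Step 2: sold=2 (running total=4) -> [6 9 10]
Step 3: sold=2 (running total=6) -> [7 9 11]
Step 4: sold=2 (running total=8) -> [8 9 12]
Step 5: sold=2 (running total=10) -> [9 9 13]
Step 6: sold=2 (running total=12) -> [10 9 14]
Step 7: sold=2 (running total=14) -> [11 9 15]

Answer: 14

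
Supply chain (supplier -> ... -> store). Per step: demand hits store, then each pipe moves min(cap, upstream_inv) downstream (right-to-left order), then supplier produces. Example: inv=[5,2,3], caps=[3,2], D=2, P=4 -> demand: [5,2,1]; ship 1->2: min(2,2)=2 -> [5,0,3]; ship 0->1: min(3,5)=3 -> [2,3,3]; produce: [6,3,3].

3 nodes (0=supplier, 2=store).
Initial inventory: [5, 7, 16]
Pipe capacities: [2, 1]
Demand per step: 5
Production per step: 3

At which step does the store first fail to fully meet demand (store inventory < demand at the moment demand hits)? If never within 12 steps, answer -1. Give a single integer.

Step 1: demand=5,sold=5 ship[1->2]=1 ship[0->1]=2 prod=3 -> [6 8 12]
Step 2: demand=5,sold=5 ship[1->2]=1 ship[0->1]=2 prod=3 -> [7 9 8]
Step 3: demand=5,sold=5 ship[1->2]=1 ship[0->1]=2 prod=3 -> [8 10 4]
Step 4: demand=5,sold=4 ship[1->2]=1 ship[0->1]=2 prod=3 -> [9 11 1]
Step 5: demand=5,sold=1 ship[1->2]=1 ship[0->1]=2 prod=3 -> [10 12 1]
Step 6: demand=5,sold=1 ship[1->2]=1 ship[0->1]=2 prod=3 -> [11 13 1]
Step 7: demand=5,sold=1 ship[1->2]=1 ship[0->1]=2 prod=3 -> [12 14 1]
Step 8: demand=5,sold=1 ship[1->2]=1 ship[0->1]=2 prod=3 -> [13 15 1]
Step 9: demand=5,sold=1 ship[1->2]=1 ship[0->1]=2 prod=3 -> [14 16 1]
Step 10: demand=5,sold=1 ship[1->2]=1 ship[0->1]=2 prod=3 -> [15 17 1]
Step 11: demand=5,sold=1 ship[1->2]=1 ship[0->1]=2 prod=3 -> [16 18 1]
Step 12: demand=5,sold=1 ship[1->2]=1 ship[0->1]=2 prod=3 -> [17 19 1]
First stockout at step 4

4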